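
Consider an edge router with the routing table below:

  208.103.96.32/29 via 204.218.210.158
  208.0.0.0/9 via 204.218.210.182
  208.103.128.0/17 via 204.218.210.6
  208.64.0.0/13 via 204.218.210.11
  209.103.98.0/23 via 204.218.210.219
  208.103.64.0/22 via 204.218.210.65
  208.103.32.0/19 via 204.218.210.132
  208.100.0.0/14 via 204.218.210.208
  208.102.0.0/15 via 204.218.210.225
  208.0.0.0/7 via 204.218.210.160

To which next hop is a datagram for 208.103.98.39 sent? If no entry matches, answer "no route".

204.218.210.225

Routes whose prefix contains 208.103.98.39:
  208.0.0.0/7 (208.0.0.0 - 209.255.255.255) -> 204.218.210.160
  208.0.0.0/9 (208.0.0.0 - 208.127.255.255) -> 204.218.210.182
  208.100.0.0/14 (208.100.0.0 - 208.103.255.255) -> 204.218.210.208
  208.102.0.0/15 (208.102.0.0 - 208.103.255.255) -> 204.218.210.225
More-specific entries that do NOT match:
  208.103.96.32/29 (208.103.96.32 - 208.103.96.39) does not contain 208.103.98.39
  209.103.98.0/23 (209.103.98.0 - 209.103.99.255) does not contain 208.103.98.39
  208.103.64.0/22 (208.103.64.0 - 208.103.67.255) does not contain 208.103.98.39
  208.103.32.0/19 (208.103.32.0 - 208.103.63.255) does not contain 208.103.98.39
  208.103.128.0/17 (208.103.128.0 - 208.103.255.255) does not contain 208.103.98.39
Longest matching prefix is /15 -> next hop 204.218.210.225.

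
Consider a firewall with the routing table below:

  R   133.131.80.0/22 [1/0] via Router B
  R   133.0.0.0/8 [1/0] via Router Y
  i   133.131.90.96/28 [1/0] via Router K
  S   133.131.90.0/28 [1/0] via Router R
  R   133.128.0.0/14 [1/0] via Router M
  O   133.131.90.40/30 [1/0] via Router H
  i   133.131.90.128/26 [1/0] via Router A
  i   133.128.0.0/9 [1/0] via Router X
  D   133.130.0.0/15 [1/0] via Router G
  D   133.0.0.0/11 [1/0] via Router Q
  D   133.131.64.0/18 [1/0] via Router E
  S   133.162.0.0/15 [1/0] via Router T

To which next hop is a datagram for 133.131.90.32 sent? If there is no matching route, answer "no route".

Router E

Routes whose prefix contains 133.131.90.32:
  133.0.0.0/8 (133.0.0.0 - 133.255.255.255) -> Router Y
  133.128.0.0/9 (133.128.0.0 - 133.255.255.255) -> Router X
  133.128.0.0/14 (133.128.0.0 - 133.131.255.255) -> Router M
  133.130.0.0/15 (133.130.0.0 - 133.131.255.255) -> Router G
  133.131.64.0/18 (133.131.64.0 - 133.131.127.255) -> Router E
More-specific entries that do NOT match:
  133.131.90.40/30 (133.131.90.40 - 133.131.90.43) does not contain 133.131.90.32
  133.131.90.96/28 (133.131.90.96 - 133.131.90.111) does not contain 133.131.90.32
  133.131.90.0/28 (133.131.90.0 - 133.131.90.15) does not contain 133.131.90.32
  133.131.90.128/26 (133.131.90.128 - 133.131.90.191) does not contain 133.131.90.32
  133.131.80.0/22 (133.131.80.0 - 133.131.83.255) does not contain 133.131.90.32
Longest matching prefix is /18 -> next hop Router E.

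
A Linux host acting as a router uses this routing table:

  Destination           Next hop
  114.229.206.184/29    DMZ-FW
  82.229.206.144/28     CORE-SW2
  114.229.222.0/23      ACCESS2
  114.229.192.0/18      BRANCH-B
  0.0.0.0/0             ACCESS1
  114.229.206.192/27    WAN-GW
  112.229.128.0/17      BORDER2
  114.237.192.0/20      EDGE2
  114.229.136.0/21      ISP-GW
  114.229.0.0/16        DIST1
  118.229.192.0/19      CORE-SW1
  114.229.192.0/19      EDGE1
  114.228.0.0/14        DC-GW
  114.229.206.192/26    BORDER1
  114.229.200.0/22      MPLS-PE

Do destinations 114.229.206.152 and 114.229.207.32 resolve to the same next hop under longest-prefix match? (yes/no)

114.229.206.152: longest match 114.229.192.0/19 -> EDGE1
114.229.207.32: longest match 114.229.192.0/19 -> EDGE1

yes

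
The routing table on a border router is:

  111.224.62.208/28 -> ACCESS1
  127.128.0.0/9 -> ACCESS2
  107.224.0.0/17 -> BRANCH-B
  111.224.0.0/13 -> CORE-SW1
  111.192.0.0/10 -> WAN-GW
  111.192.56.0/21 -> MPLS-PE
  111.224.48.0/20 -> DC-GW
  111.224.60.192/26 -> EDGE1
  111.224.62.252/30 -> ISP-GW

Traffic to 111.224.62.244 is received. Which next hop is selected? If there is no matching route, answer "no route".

Routes whose prefix contains 111.224.62.244:
  111.192.0.0/10 (111.192.0.0 - 111.255.255.255) -> WAN-GW
  111.224.0.0/13 (111.224.0.0 - 111.231.255.255) -> CORE-SW1
  111.224.48.0/20 (111.224.48.0 - 111.224.63.255) -> DC-GW
More-specific entries that do NOT match:
  111.224.62.252/30 (111.224.62.252 - 111.224.62.255) does not contain 111.224.62.244
  111.224.62.208/28 (111.224.62.208 - 111.224.62.223) does not contain 111.224.62.244
  111.224.60.192/26 (111.224.60.192 - 111.224.60.255) does not contain 111.224.62.244
  111.192.56.0/21 (111.192.56.0 - 111.192.63.255) does not contain 111.224.62.244
Longest matching prefix is /20 -> next hop DC-GW.

DC-GW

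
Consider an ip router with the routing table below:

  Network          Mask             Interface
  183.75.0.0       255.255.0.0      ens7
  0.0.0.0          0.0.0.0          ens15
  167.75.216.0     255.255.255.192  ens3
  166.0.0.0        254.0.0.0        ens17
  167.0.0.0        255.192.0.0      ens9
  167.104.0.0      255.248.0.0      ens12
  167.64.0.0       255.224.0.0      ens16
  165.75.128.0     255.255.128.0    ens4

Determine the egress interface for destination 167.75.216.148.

Routes whose prefix contains 167.75.216.148:
  0.0.0.0/0 (default, matches everything) -> ens15
  166.0.0.0/7 (166.0.0.0 - 167.255.255.255) -> ens17
  167.64.0.0/11 (167.64.0.0 - 167.95.255.255) -> ens16
More-specific entries that do NOT match:
  167.75.216.0/26 (167.75.216.0 - 167.75.216.63) does not contain 167.75.216.148
  165.75.128.0/17 (165.75.128.0 - 165.75.255.255) does not contain 167.75.216.148
  183.75.0.0/16 (183.75.0.0 - 183.75.255.255) does not contain 167.75.216.148
  167.104.0.0/13 (167.104.0.0 - 167.111.255.255) does not contain 167.75.216.148
Longest matching prefix is /11 -> interface ens16.

ens16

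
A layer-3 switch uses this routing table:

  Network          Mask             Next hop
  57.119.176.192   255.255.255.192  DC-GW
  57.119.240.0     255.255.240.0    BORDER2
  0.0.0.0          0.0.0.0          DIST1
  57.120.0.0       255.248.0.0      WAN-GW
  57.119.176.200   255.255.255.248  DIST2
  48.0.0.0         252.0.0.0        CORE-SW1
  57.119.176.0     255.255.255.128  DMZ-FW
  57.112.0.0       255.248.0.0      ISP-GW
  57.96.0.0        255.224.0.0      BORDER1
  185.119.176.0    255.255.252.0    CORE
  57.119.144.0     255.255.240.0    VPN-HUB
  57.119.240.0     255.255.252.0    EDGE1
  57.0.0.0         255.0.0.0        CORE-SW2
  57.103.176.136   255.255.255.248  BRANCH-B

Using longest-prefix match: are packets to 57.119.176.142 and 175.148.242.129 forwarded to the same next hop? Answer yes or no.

no

57.119.176.142: longest match 57.112.0.0/13 -> ISP-GW
175.148.242.129: longest match 0.0.0.0/0 -> DIST1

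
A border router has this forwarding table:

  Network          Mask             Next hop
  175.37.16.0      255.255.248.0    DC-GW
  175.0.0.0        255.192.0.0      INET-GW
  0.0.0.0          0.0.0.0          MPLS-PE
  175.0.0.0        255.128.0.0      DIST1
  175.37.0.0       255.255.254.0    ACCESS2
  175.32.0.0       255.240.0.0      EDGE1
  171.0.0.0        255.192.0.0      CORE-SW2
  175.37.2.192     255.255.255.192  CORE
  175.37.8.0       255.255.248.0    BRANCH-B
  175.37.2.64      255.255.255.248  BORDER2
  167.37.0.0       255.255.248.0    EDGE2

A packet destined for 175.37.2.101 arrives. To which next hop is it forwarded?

Routes whose prefix contains 175.37.2.101:
  0.0.0.0/0 (default, matches everything) -> MPLS-PE
  175.0.0.0/9 (175.0.0.0 - 175.127.255.255) -> DIST1
  175.0.0.0/10 (175.0.0.0 - 175.63.255.255) -> INET-GW
  175.32.0.0/12 (175.32.0.0 - 175.47.255.255) -> EDGE1
More-specific entries that do NOT match:
  175.37.2.64/29 (175.37.2.64 - 175.37.2.71) does not contain 175.37.2.101
  175.37.2.192/26 (175.37.2.192 - 175.37.2.255) does not contain 175.37.2.101
  175.37.0.0/23 (175.37.0.0 - 175.37.1.255) does not contain 175.37.2.101
  175.37.16.0/21 (175.37.16.0 - 175.37.23.255) does not contain 175.37.2.101
  175.37.8.0/21 (175.37.8.0 - 175.37.15.255) does not contain 175.37.2.101
  167.37.0.0/21 (167.37.0.0 - 167.37.7.255) does not contain 175.37.2.101
Longest matching prefix is /12 -> next hop EDGE1.

EDGE1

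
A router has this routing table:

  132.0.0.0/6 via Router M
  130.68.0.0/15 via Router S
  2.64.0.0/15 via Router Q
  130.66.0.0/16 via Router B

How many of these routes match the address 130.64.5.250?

No listed prefix contains 130.64.5.250.
Total matching entries: 0.

0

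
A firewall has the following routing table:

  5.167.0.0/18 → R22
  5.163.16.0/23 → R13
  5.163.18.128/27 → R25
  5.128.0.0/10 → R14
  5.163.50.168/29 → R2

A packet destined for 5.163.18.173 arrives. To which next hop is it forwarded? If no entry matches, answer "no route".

Routes whose prefix contains 5.163.18.173:
  5.128.0.0/10 (5.128.0.0 - 5.191.255.255) -> R14
More-specific entries that do NOT match:
  5.163.50.168/29 (5.163.50.168 - 5.163.50.175) does not contain 5.163.18.173
  5.163.18.128/27 (5.163.18.128 - 5.163.18.159) does not contain 5.163.18.173
  5.163.16.0/23 (5.163.16.0 - 5.163.17.255) does not contain 5.163.18.173
  5.167.0.0/18 (5.167.0.0 - 5.167.63.255) does not contain 5.163.18.173
Longest matching prefix is /10 -> next hop R14.

R14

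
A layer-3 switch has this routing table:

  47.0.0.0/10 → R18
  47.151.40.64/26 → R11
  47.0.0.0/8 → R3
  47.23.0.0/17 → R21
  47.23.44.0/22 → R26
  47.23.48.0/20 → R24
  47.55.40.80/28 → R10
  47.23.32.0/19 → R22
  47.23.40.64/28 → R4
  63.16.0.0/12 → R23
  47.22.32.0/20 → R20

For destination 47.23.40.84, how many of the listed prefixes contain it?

Prefixes containing 47.23.40.84:
  47.0.0.0/8 (47.0.0.0 - 47.255.255.255)
  47.0.0.0/10 (47.0.0.0 - 47.63.255.255)
  47.23.0.0/17 (47.23.0.0 - 47.23.127.255)
  47.23.32.0/19 (47.23.32.0 - 47.23.63.255)
Total matching entries: 4.

4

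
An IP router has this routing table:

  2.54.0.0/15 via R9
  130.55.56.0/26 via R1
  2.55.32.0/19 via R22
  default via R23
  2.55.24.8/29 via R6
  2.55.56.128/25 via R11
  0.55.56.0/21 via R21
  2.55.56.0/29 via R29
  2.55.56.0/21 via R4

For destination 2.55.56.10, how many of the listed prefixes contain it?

Prefixes containing 2.55.56.10:
  0.0.0.0/0 (default, matches everything)
  2.54.0.0/15 (2.54.0.0 - 2.55.255.255)
  2.55.32.0/19 (2.55.32.0 - 2.55.63.255)
  2.55.56.0/21 (2.55.56.0 - 2.55.63.255)
Total matching entries: 4.

4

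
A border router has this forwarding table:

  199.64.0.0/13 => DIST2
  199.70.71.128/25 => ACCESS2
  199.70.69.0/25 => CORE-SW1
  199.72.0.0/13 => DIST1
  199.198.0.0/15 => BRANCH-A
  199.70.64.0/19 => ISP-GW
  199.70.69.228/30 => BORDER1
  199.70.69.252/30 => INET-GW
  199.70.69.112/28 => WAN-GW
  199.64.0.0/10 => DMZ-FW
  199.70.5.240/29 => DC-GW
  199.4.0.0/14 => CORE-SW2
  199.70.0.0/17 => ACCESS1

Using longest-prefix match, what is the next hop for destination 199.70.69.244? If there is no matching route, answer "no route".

ISP-GW

Routes whose prefix contains 199.70.69.244:
  199.64.0.0/10 (199.64.0.0 - 199.127.255.255) -> DMZ-FW
  199.64.0.0/13 (199.64.0.0 - 199.71.255.255) -> DIST2
  199.70.0.0/17 (199.70.0.0 - 199.70.127.255) -> ACCESS1
  199.70.64.0/19 (199.70.64.0 - 199.70.95.255) -> ISP-GW
More-specific entries that do NOT match:
  199.70.69.228/30 (199.70.69.228 - 199.70.69.231) does not contain 199.70.69.244
  199.70.69.252/30 (199.70.69.252 - 199.70.69.255) does not contain 199.70.69.244
  199.70.5.240/29 (199.70.5.240 - 199.70.5.247) does not contain 199.70.69.244
  199.70.69.112/28 (199.70.69.112 - 199.70.69.127) does not contain 199.70.69.244
  199.70.71.128/25 (199.70.71.128 - 199.70.71.255) does not contain 199.70.69.244
  199.70.69.0/25 (199.70.69.0 - 199.70.69.127) does not contain 199.70.69.244
Longest matching prefix is /19 -> next hop ISP-GW.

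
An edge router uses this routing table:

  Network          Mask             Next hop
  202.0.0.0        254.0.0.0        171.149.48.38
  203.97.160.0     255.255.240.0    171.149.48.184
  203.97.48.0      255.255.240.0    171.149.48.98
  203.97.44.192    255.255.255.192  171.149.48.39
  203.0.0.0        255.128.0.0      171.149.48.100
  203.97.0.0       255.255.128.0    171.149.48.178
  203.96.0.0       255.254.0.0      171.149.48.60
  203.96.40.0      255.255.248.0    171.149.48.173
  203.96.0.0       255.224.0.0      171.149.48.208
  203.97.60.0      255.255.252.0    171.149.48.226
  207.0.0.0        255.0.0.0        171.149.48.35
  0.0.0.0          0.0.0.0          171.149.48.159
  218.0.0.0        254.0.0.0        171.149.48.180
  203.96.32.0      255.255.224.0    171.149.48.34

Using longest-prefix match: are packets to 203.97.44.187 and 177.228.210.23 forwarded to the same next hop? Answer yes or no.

no

203.97.44.187: longest match 203.97.0.0/17 -> 171.149.48.178
177.228.210.23: longest match 0.0.0.0/0 -> 171.149.48.159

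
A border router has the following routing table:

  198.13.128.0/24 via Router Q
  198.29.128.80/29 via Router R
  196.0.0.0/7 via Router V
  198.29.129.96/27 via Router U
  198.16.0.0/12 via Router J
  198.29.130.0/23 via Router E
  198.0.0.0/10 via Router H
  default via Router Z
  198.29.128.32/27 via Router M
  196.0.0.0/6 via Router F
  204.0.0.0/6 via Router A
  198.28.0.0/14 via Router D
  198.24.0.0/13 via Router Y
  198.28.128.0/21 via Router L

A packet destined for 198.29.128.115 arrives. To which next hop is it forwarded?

Routes whose prefix contains 198.29.128.115:
  0.0.0.0/0 (default, matches everything) -> Router Z
  196.0.0.0/6 (196.0.0.0 - 199.255.255.255) -> Router F
  198.0.0.0/10 (198.0.0.0 - 198.63.255.255) -> Router H
  198.16.0.0/12 (198.16.0.0 - 198.31.255.255) -> Router J
  198.24.0.0/13 (198.24.0.0 - 198.31.255.255) -> Router Y
  198.28.0.0/14 (198.28.0.0 - 198.31.255.255) -> Router D
More-specific entries that do NOT match:
  198.29.128.80/29 (198.29.128.80 - 198.29.128.87) does not contain 198.29.128.115
  198.29.129.96/27 (198.29.129.96 - 198.29.129.127) does not contain 198.29.128.115
  198.29.128.32/27 (198.29.128.32 - 198.29.128.63) does not contain 198.29.128.115
  198.13.128.0/24 (198.13.128.0 - 198.13.128.255) does not contain 198.29.128.115
  198.29.130.0/23 (198.29.130.0 - 198.29.131.255) does not contain 198.29.128.115
  198.28.128.0/21 (198.28.128.0 - 198.28.135.255) does not contain 198.29.128.115
Longest matching prefix is /14 -> next hop Router D.

Router D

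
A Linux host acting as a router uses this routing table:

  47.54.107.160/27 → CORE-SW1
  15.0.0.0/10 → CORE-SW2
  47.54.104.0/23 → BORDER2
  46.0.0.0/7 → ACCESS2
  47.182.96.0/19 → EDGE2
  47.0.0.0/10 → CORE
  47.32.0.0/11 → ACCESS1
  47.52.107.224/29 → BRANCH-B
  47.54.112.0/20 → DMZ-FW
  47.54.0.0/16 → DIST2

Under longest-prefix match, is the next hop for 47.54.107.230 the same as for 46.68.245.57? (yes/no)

no

47.54.107.230: longest match 47.54.0.0/16 -> DIST2
46.68.245.57: longest match 46.0.0.0/7 -> ACCESS2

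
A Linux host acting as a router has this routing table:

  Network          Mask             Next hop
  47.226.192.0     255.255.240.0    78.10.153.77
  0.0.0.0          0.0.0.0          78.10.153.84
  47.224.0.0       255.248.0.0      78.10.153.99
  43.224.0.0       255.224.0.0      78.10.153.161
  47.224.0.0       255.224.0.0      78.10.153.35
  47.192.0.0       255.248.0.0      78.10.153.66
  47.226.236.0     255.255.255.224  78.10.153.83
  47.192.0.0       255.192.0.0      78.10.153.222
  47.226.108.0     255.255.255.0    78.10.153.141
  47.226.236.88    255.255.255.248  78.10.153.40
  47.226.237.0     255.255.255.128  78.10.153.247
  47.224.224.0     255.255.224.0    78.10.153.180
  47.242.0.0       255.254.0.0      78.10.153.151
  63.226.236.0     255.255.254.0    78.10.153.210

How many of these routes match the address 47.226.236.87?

4

Prefixes containing 47.226.236.87:
  0.0.0.0/0 (default, matches everything)
  47.192.0.0/10 (47.192.0.0 - 47.255.255.255)
  47.224.0.0/11 (47.224.0.0 - 47.255.255.255)
  47.224.0.0/13 (47.224.0.0 - 47.231.255.255)
Total matching entries: 4.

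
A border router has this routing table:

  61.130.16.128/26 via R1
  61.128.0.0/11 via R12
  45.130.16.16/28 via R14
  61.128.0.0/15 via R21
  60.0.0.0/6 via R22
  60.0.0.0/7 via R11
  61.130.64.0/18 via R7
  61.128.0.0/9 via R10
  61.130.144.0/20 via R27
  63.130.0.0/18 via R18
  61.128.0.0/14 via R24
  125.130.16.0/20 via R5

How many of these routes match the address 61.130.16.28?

Prefixes containing 61.130.16.28:
  60.0.0.0/6 (60.0.0.0 - 63.255.255.255)
  60.0.0.0/7 (60.0.0.0 - 61.255.255.255)
  61.128.0.0/9 (61.128.0.0 - 61.255.255.255)
  61.128.0.0/11 (61.128.0.0 - 61.159.255.255)
  61.128.0.0/14 (61.128.0.0 - 61.131.255.255)
Total matching entries: 5.

5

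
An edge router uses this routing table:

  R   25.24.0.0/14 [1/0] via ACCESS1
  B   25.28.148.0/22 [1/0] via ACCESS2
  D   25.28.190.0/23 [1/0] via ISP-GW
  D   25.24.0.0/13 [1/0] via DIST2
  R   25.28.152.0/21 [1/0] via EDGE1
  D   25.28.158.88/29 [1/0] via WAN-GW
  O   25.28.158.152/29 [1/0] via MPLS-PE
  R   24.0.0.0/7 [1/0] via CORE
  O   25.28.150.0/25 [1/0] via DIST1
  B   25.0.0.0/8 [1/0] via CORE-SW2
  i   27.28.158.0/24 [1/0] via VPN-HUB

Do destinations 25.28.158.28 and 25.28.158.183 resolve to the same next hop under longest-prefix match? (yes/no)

25.28.158.28: longest match 25.28.152.0/21 -> EDGE1
25.28.158.183: longest match 25.28.152.0/21 -> EDGE1

yes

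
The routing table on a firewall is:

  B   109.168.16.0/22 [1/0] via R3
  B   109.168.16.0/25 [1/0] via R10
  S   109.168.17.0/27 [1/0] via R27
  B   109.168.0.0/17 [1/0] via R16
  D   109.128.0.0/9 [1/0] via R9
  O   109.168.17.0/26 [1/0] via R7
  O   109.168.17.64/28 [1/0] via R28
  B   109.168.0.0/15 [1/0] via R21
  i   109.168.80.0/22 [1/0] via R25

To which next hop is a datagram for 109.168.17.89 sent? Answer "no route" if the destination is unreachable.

Routes whose prefix contains 109.168.17.89:
  109.128.0.0/9 (109.128.0.0 - 109.255.255.255) -> R9
  109.168.0.0/15 (109.168.0.0 - 109.169.255.255) -> R21
  109.168.0.0/17 (109.168.0.0 - 109.168.127.255) -> R16
  109.168.16.0/22 (109.168.16.0 - 109.168.19.255) -> R3
More-specific entries that do NOT match:
  109.168.17.64/28 (109.168.17.64 - 109.168.17.79) does not contain 109.168.17.89
  109.168.17.0/27 (109.168.17.0 - 109.168.17.31) does not contain 109.168.17.89
  109.168.17.0/26 (109.168.17.0 - 109.168.17.63) does not contain 109.168.17.89
  109.168.16.0/25 (109.168.16.0 - 109.168.16.127) does not contain 109.168.17.89
Longest matching prefix is /22 -> next hop R3.

R3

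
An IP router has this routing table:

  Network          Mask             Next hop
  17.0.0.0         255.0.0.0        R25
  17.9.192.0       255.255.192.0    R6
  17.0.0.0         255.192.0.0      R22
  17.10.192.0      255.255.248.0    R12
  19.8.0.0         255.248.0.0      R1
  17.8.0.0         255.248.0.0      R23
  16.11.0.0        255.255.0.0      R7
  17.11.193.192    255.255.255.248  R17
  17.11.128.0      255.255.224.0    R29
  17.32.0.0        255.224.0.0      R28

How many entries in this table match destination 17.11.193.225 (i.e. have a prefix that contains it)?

3

Prefixes containing 17.11.193.225:
  17.0.0.0/8 (17.0.0.0 - 17.255.255.255)
  17.0.0.0/10 (17.0.0.0 - 17.63.255.255)
  17.8.0.0/13 (17.8.0.0 - 17.15.255.255)
Total matching entries: 3.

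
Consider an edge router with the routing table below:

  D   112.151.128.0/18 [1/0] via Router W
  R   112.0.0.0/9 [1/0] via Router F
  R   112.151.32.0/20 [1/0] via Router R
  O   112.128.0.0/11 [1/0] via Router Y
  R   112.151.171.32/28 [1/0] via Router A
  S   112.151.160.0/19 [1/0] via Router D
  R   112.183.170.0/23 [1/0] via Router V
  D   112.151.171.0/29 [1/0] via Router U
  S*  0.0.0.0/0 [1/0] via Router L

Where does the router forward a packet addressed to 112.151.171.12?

Router D

Routes whose prefix contains 112.151.171.12:
  0.0.0.0/0 (default, matches everything) -> Router L
  112.128.0.0/11 (112.128.0.0 - 112.159.255.255) -> Router Y
  112.151.128.0/18 (112.151.128.0 - 112.151.191.255) -> Router W
  112.151.160.0/19 (112.151.160.0 - 112.151.191.255) -> Router D
More-specific entries that do NOT match:
  112.151.171.0/29 (112.151.171.0 - 112.151.171.7) does not contain 112.151.171.12
  112.151.171.32/28 (112.151.171.32 - 112.151.171.47) does not contain 112.151.171.12
  112.183.170.0/23 (112.183.170.0 - 112.183.171.255) does not contain 112.151.171.12
  112.151.32.0/20 (112.151.32.0 - 112.151.47.255) does not contain 112.151.171.12
Longest matching prefix is /19 -> next hop Router D.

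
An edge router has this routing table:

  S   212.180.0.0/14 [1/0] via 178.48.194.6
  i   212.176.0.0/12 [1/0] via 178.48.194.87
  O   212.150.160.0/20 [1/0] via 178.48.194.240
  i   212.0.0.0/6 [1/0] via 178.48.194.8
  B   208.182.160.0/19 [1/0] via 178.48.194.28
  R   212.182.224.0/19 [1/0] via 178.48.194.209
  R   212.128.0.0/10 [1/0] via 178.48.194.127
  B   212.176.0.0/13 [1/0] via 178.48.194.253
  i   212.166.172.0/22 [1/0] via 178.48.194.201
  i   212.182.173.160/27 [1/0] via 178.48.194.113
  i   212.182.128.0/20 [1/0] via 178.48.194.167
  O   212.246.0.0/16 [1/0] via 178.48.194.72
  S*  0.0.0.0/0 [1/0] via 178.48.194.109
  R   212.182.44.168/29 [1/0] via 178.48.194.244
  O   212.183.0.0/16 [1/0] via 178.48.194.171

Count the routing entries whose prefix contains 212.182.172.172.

6

Prefixes containing 212.182.172.172:
  0.0.0.0/0 (default, matches everything)
  212.0.0.0/6 (212.0.0.0 - 215.255.255.255)
  212.128.0.0/10 (212.128.0.0 - 212.191.255.255)
  212.176.0.0/12 (212.176.0.0 - 212.191.255.255)
  212.176.0.0/13 (212.176.0.0 - 212.183.255.255)
  212.180.0.0/14 (212.180.0.0 - 212.183.255.255)
Total matching entries: 6.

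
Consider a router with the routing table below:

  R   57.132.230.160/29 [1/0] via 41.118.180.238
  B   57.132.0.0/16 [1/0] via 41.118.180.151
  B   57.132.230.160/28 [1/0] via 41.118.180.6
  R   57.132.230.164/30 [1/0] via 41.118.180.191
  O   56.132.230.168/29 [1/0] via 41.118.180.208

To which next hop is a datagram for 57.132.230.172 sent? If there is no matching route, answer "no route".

Routes whose prefix contains 57.132.230.172:
  57.132.0.0/16 (57.132.0.0 - 57.132.255.255) -> 41.118.180.151
  57.132.230.160/28 (57.132.230.160 - 57.132.230.175) -> 41.118.180.6
More-specific entries that do NOT match:
  57.132.230.164/30 (57.132.230.164 - 57.132.230.167) does not contain 57.132.230.172
  57.132.230.160/29 (57.132.230.160 - 57.132.230.167) does not contain 57.132.230.172
  56.132.230.168/29 (56.132.230.168 - 56.132.230.175) does not contain 57.132.230.172
Longest matching prefix is /28 -> next hop 41.118.180.6.

41.118.180.6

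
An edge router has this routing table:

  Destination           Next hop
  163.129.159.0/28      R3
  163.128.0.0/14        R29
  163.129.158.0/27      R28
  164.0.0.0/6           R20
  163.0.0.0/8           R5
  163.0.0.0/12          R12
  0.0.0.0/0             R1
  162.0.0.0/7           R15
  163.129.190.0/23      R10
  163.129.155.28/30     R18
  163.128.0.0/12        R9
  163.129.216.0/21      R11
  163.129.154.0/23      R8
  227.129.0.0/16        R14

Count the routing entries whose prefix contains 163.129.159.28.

5

Prefixes containing 163.129.159.28:
  0.0.0.0/0 (default, matches everything)
  162.0.0.0/7 (162.0.0.0 - 163.255.255.255)
  163.0.0.0/8 (163.0.0.0 - 163.255.255.255)
  163.128.0.0/12 (163.128.0.0 - 163.143.255.255)
  163.128.0.0/14 (163.128.0.0 - 163.131.255.255)
Total matching entries: 5.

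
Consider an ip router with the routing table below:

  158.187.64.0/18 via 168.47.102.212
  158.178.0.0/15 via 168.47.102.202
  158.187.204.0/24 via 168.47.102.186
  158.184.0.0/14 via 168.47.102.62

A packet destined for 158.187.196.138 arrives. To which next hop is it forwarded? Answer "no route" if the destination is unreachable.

168.47.102.62

Routes whose prefix contains 158.187.196.138:
  158.184.0.0/14 (158.184.0.0 - 158.187.255.255) -> 168.47.102.62
More-specific entries that do NOT match:
  158.187.204.0/24 (158.187.204.0 - 158.187.204.255) does not contain 158.187.196.138
  158.187.64.0/18 (158.187.64.0 - 158.187.127.255) does not contain 158.187.196.138
  158.178.0.0/15 (158.178.0.0 - 158.179.255.255) does not contain 158.187.196.138
Longest matching prefix is /14 -> next hop 168.47.102.62.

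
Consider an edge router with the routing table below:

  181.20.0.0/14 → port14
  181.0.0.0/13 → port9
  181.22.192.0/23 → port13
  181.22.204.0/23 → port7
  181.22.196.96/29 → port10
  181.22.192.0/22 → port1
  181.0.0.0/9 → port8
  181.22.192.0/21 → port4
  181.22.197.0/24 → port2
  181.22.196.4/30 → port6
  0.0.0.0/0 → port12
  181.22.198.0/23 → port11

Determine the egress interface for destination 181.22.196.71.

port4

Routes whose prefix contains 181.22.196.71:
  0.0.0.0/0 (default, matches everything) -> port12
  181.0.0.0/9 (181.0.0.0 - 181.127.255.255) -> port8
  181.20.0.0/14 (181.20.0.0 - 181.23.255.255) -> port14
  181.22.192.0/21 (181.22.192.0 - 181.22.199.255) -> port4
More-specific entries that do NOT match:
  181.22.196.4/30 (181.22.196.4 - 181.22.196.7) does not contain 181.22.196.71
  181.22.196.96/29 (181.22.196.96 - 181.22.196.103) does not contain 181.22.196.71
  181.22.197.0/24 (181.22.197.0 - 181.22.197.255) does not contain 181.22.196.71
  181.22.192.0/23 (181.22.192.0 - 181.22.193.255) does not contain 181.22.196.71
  181.22.204.0/23 (181.22.204.0 - 181.22.205.255) does not contain 181.22.196.71
  181.22.198.0/23 (181.22.198.0 - 181.22.199.255) does not contain 181.22.196.71
  181.22.192.0/22 (181.22.192.0 - 181.22.195.255) does not contain 181.22.196.71
Longest matching prefix is /21 -> interface port4.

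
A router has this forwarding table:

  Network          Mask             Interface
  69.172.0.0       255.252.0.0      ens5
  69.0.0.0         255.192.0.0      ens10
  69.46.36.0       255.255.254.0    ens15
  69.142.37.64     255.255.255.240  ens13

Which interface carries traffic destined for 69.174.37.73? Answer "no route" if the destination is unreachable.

ens5

Routes whose prefix contains 69.174.37.73:
  69.172.0.0/14 (69.172.0.0 - 69.175.255.255) -> ens5
More-specific entries that do NOT match:
  69.142.37.64/28 (69.142.37.64 - 69.142.37.79) does not contain 69.174.37.73
  69.46.36.0/23 (69.46.36.0 - 69.46.37.255) does not contain 69.174.37.73
Longest matching prefix is /14 -> interface ens5.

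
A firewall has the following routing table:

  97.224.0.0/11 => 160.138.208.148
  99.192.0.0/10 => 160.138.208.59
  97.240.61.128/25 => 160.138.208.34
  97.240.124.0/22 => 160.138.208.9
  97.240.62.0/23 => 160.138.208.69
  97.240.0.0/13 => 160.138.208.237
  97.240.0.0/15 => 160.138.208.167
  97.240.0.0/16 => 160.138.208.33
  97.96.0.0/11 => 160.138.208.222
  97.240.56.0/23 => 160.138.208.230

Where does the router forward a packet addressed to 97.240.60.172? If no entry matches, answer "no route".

Routes whose prefix contains 97.240.60.172:
  97.224.0.0/11 (97.224.0.0 - 97.255.255.255) -> 160.138.208.148
  97.240.0.0/13 (97.240.0.0 - 97.247.255.255) -> 160.138.208.237
  97.240.0.0/15 (97.240.0.0 - 97.241.255.255) -> 160.138.208.167
  97.240.0.0/16 (97.240.0.0 - 97.240.255.255) -> 160.138.208.33
More-specific entries that do NOT match:
  97.240.61.128/25 (97.240.61.128 - 97.240.61.255) does not contain 97.240.60.172
  97.240.62.0/23 (97.240.62.0 - 97.240.63.255) does not contain 97.240.60.172
  97.240.56.0/23 (97.240.56.0 - 97.240.57.255) does not contain 97.240.60.172
  97.240.124.0/22 (97.240.124.0 - 97.240.127.255) does not contain 97.240.60.172
Longest matching prefix is /16 -> next hop 160.138.208.33.

160.138.208.33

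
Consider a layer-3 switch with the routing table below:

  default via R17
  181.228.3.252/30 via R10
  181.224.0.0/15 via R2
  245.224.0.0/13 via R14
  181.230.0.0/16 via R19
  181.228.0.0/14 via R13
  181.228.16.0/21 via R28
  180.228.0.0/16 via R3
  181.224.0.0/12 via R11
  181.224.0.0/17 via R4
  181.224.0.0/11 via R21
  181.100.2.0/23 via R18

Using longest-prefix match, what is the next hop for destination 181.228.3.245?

Routes whose prefix contains 181.228.3.245:
  0.0.0.0/0 (default, matches everything) -> R17
  181.224.0.0/11 (181.224.0.0 - 181.255.255.255) -> R21
  181.224.0.0/12 (181.224.0.0 - 181.239.255.255) -> R11
  181.228.0.0/14 (181.228.0.0 - 181.231.255.255) -> R13
More-specific entries that do NOT match:
  181.228.3.252/30 (181.228.3.252 - 181.228.3.255) does not contain 181.228.3.245
  181.100.2.0/23 (181.100.2.0 - 181.100.3.255) does not contain 181.228.3.245
  181.228.16.0/21 (181.228.16.0 - 181.228.23.255) does not contain 181.228.3.245
  181.224.0.0/17 (181.224.0.0 - 181.224.127.255) does not contain 181.228.3.245
  181.230.0.0/16 (181.230.0.0 - 181.230.255.255) does not contain 181.228.3.245
  180.228.0.0/16 (180.228.0.0 - 180.228.255.255) does not contain 181.228.3.245
  181.224.0.0/15 (181.224.0.0 - 181.225.255.255) does not contain 181.228.3.245
Longest matching prefix is /14 -> next hop R13.

R13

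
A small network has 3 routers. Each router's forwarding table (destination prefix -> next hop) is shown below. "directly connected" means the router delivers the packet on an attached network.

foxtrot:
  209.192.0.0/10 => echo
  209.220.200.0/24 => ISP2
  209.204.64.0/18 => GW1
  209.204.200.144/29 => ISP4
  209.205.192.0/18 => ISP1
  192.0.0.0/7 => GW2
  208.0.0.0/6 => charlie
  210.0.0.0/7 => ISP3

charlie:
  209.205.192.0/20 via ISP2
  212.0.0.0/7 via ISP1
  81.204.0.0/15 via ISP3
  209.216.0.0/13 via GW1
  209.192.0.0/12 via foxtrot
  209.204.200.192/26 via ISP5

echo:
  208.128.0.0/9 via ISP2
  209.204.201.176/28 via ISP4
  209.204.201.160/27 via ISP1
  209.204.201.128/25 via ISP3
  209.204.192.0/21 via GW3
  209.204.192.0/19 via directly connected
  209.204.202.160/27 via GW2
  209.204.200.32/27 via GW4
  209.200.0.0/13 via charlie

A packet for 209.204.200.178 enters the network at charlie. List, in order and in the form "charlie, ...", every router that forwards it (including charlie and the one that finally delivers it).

At charlie: longest match for 209.204.200.178 is 209.192.0.0/12 -> foxtrot
At foxtrot: longest match for 209.204.200.178 is 209.192.0.0/10 -> echo
At echo: longest match for 209.204.200.178 is 209.204.192.0/19 -> directly connected

charlie, foxtrot, echo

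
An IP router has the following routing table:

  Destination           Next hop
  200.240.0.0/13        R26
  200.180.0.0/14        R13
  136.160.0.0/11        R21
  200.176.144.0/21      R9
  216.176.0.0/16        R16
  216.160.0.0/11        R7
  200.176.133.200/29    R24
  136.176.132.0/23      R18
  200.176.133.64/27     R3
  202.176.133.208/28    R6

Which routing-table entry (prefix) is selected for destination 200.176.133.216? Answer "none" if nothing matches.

200.176.133.216 is outside every listed prefix and there is no default route.

none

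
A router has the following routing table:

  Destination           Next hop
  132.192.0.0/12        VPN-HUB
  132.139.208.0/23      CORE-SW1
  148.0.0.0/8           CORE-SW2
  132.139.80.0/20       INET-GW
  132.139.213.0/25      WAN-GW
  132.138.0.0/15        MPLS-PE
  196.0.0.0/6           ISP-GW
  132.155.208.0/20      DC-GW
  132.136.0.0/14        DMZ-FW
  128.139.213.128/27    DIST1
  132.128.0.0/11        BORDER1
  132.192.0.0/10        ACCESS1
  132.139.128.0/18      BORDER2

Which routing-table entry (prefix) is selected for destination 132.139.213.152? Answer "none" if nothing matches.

Entries matching 132.139.213.152:
  132.128.0.0/11 (132.128.0.0 - 132.159.255.255)
  132.136.0.0/14 (132.136.0.0 - 132.139.255.255)
  132.138.0.0/15 (132.138.0.0 - 132.139.255.255)
Most specific is 132.138.0.0/15.

132.138.0.0/15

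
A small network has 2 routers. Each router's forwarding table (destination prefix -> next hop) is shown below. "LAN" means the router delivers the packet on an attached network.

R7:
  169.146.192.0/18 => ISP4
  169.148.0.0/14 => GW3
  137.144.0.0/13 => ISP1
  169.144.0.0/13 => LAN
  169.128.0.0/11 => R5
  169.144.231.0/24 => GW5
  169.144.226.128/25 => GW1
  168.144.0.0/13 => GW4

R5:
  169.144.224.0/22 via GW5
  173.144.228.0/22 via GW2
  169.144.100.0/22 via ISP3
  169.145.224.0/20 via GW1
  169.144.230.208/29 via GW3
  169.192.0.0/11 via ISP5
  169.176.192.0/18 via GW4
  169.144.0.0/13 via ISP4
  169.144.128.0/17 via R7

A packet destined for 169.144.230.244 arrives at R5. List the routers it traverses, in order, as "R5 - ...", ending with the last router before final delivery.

R5 - R7

At R5: longest match for 169.144.230.244 is 169.144.128.0/17 -> R7
At R7: longest match for 169.144.230.244 is 169.144.0.0/13 -> LAN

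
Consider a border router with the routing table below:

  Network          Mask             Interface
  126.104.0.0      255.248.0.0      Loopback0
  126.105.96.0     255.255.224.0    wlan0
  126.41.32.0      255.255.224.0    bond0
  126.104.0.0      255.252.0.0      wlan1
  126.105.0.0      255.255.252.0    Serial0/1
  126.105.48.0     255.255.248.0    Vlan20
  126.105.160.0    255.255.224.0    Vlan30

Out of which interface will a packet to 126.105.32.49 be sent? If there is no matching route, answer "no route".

wlan1

Routes whose prefix contains 126.105.32.49:
  126.104.0.0/13 (126.104.0.0 - 126.111.255.255) -> Loopback0
  126.104.0.0/14 (126.104.0.0 - 126.107.255.255) -> wlan1
More-specific entries that do NOT match:
  126.105.0.0/22 (126.105.0.0 - 126.105.3.255) does not contain 126.105.32.49
  126.105.48.0/21 (126.105.48.0 - 126.105.55.255) does not contain 126.105.32.49
  126.105.96.0/19 (126.105.96.0 - 126.105.127.255) does not contain 126.105.32.49
  126.41.32.0/19 (126.41.32.0 - 126.41.63.255) does not contain 126.105.32.49
  126.105.160.0/19 (126.105.160.0 - 126.105.191.255) does not contain 126.105.32.49
Longest matching prefix is /14 -> interface wlan1.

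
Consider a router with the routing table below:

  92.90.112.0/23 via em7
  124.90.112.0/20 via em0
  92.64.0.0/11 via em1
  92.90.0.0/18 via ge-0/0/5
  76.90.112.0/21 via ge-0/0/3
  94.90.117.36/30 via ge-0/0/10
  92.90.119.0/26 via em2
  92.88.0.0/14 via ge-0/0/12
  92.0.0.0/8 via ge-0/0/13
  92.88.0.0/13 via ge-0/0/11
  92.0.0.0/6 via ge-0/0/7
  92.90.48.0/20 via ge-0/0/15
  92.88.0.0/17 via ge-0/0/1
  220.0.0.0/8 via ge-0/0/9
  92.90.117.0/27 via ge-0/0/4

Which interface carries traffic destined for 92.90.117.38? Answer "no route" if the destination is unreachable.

ge-0/0/12

Routes whose prefix contains 92.90.117.38:
  92.0.0.0/6 (92.0.0.0 - 95.255.255.255) -> ge-0/0/7
  92.0.0.0/8 (92.0.0.0 - 92.255.255.255) -> ge-0/0/13
  92.64.0.0/11 (92.64.0.0 - 92.95.255.255) -> em1
  92.88.0.0/13 (92.88.0.0 - 92.95.255.255) -> ge-0/0/11
  92.88.0.0/14 (92.88.0.0 - 92.91.255.255) -> ge-0/0/12
More-specific entries that do NOT match:
  94.90.117.36/30 (94.90.117.36 - 94.90.117.39) does not contain 92.90.117.38
  92.90.117.0/27 (92.90.117.0 - 92.90.117.31) does not contain 92.90.117.38
  92.90.119.0/26 (92.90.119.0 - 92.90.119.63) does not contain 92.90.117.38
  92.90.112.0/23 (92.90.112.0 - 92.90.113.255) does not contain 92.90.117.38
  76.90.112.0/21 (76.90.112.0 - 76.90.119.255) does not contain 92.90.117.38
  124.90.112.0/20 (124.90.112.0 - 124.90.127.255) does not contain 92.90.117.38
  92.90.48.0/20 (92.90.48.0 - 92.90.63.255) does not contain 92.90.117.38
  92.90.0.0/18 (92.90.0.0 - 92.90.63.255) does not contain 92.90.117.38
  92.88.0.0/17 (92.88.0.0 - 92.88.127.255) does not contain 92.90.117.38
Longest matching prefix is /14 -> interface ge-0/0/12.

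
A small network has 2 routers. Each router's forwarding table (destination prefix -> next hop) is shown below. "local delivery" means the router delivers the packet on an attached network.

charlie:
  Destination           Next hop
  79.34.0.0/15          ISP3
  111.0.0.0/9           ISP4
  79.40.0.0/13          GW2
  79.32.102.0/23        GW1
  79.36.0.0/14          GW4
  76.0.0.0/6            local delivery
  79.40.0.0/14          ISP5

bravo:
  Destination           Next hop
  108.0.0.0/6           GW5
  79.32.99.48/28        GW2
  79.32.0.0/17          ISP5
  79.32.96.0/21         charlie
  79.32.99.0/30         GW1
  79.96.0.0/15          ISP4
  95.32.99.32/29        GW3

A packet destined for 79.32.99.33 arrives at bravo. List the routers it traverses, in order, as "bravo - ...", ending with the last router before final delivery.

bravo - charlie

At bravo: longest match for 79.32.99.33 is 79.32.96.0/21 -> charlie
At charlie: longest match for 79.32.99.33 is 76.0.0.0/6 -> local delivery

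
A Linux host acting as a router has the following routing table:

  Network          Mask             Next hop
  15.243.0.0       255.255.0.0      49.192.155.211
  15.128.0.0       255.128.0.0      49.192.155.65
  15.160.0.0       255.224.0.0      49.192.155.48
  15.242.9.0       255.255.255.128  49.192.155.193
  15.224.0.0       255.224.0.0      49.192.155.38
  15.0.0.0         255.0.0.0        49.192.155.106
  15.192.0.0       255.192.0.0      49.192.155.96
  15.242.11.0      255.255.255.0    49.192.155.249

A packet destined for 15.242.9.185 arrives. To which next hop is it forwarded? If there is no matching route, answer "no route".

Routes whose prefix contains 15.242.9.185:
  15.0.0.0/8 (15.0.0.0 - 15.255.255.255) -> 49.192.155.106
  15.128.0.0/9 (15.128.0.0 - 15.255.255.255) -> 49.192.155.65
  15.192.0.0/10 (15.192.0.0 - 15.255.255.255) -> 49.192.155.96
  15.224.0.0/11 (15.224.0.0 - 15.255.255.255) -> 49.192.155.38
More-specific entries that do NOT match:
  15.242.9.0/25 (15.242.9.0 - 15.242.9.127) does not contain 15.242.9.185
  15.242.11.0/24 (15.242.11.0 - 15.242.11.255) does not contain 15.242.9.185
  15.243.0.0/16 (15.243.0.0 - 15.243.255.255) does not contain 15.242.9.185
Longest matching prefix is /11 -> next hop 49.192.155.38.

49.192.155.38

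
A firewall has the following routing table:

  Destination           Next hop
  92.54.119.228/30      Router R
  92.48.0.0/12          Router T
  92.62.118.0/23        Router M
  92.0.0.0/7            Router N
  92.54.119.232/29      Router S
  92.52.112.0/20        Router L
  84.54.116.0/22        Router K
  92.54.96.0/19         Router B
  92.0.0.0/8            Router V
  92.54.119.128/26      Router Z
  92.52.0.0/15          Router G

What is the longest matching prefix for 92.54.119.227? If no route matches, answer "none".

Entries matching 92.54.119.227:
  92.0.0.0/7 (92.0.0.0 - 93.255.255.255)
  92.0.0.0/8 (92.0.0.0 - 92.255.255.255)
  92.48.0.0/12 (92.48.0.0 - 92.63.255.255)
  92.54.96.0/19 (92.54.96.0 - 92.54.127.255)
Most specific is 92.54.96.0/19.

92.54.96.0/19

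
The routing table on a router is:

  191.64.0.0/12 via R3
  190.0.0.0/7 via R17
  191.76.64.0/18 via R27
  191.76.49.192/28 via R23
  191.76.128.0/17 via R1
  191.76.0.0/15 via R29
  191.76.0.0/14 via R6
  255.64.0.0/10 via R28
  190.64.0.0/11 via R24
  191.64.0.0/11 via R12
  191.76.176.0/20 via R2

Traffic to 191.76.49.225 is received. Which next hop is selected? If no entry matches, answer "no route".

Routes whose prefix contains 191.76.49.225:
  190.0.0.0/7 (190.0.0.0 - 191.255.255.255) -> R17
  191.64.0.0/11 (191.64.0.0 - 191.95.255.255) -> R12
  191.64.0.0/12 (191.64.0.0 - 191.79.255.255) -> R3
  191.76.0.0/14 (191.76.0.0 - 191.79.255.255) -> R6
  191.76.0.0/15 (191.76.0.0 - 191.77.255.255) -> R29
More-specific entries that do NOT match:
  191.76.49.192/28 (191.76.49.192 - 191.76.49.207) does not contain 191.76.49.225
  191.76.176.0/20 (191.76.176.0 - 191.76.191.255) does not contain 191.76.49.225
  191.76.64.0/18 (191.76.64.0 - 191.76.127.255) does not contain 191.76.49.225
  191.76.128.0/17 (191.76.128.0 - 191.76.255.255) does not contain 191.76.49.225
Longest matching prefix is /15 -> next hop R29.

R29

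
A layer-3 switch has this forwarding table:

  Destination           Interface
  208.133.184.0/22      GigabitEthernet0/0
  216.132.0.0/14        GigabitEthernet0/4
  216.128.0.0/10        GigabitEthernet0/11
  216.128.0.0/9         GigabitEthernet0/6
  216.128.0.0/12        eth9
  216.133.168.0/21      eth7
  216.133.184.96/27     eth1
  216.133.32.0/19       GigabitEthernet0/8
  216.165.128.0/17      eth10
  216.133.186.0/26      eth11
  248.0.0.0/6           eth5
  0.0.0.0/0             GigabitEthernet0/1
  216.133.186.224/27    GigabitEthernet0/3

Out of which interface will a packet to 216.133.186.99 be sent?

Routes whose prefix contains 216.133.186.99:
  0.0.0.0/0 (default, matches everything) -> GigabitEthernet0/1
  216.128.0.0/9 (216.128.0.0 - 216.255.255.255) -> GigabitEthernet0/6
  216.128.0.0/10 (216.128.0.0 - 216.191.255.255) -> GigabitEthernet0/11
  216.128.0.0/12 (216.128.0.0 - 216.143.255.255) -> eth9
  216.132.0.0/14 (216.132.0.0 - 216.135.255.255) -> GigabitEthernet0/4
More-specific entries that do NOT match:
  216.133.184.96/27 (216.133.184.96 - 216.133.184.127) does not contain 216.133.186.99
  216.133.186.224/27 (216.133.186.224 - 216.133.186.255) does not contain 216.133.186.99
  216.133.186.0/26 (216.133.186.0 - 216.133.186.63) does not contain 216.133.186.99
  208.133.184.0/22 (208.133.184.0 - 208.133.187.255) does not contain 216.133.186.99
  216.133.168.0/21 (216.133.168.0 - 216.133.175.255) does not contain 216.133.186.99
  216.133.32.0/19 (216.133.32.0 - 216.133.63.255) does not contain 216.133.186.99
  216.165.128.0/17 (216.165.128.0 - 216.165.255.255) does not contain 216.133.186.99
Longest matching prefix is /14 -> interface GigabitEthernet0/4.

GigabitEthernet0/4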